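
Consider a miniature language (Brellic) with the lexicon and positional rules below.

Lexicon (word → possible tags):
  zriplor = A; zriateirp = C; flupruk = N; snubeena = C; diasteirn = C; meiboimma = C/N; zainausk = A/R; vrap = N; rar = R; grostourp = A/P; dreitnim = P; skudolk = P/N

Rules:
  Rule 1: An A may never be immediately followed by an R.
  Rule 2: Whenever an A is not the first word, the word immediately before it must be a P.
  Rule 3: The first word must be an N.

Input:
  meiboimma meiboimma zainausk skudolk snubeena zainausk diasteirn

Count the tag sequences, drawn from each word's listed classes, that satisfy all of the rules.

Candidates per position — 1:meiboimma {C,N}; 2:meiboimma {C,N}; 3:zainausk {A,R}; 4:skudolk {P,N}; 5:snubeena {C}; 6:zainausk {A,R}; 7:diasteirn {C}.
There are 32 candidate sequences in total.
The sequences that satisfy every rule: N C R P C R C; N C R N C R C; N N R P C R C; N N R N C R C.
Count = 4.

4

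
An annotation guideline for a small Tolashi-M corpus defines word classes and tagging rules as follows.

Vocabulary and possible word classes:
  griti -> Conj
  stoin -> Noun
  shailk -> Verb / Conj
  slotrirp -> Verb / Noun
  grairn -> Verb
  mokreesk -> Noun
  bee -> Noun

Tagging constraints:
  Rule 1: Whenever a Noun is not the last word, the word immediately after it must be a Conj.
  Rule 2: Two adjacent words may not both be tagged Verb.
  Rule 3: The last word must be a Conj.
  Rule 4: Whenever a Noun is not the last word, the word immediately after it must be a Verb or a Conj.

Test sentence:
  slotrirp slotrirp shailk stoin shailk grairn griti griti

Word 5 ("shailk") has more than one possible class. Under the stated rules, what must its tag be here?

Candidates per position — 1:slotrirp {Verb,Noun}; 2:slotrirp {Verb,Noun}; 3:shailk {Verb,Conj}; 4:stoin {Noun}; 5:shailk {Verb,Conj}; 6:grairn {Verb}; 7:griti {Conj}; 8:griti {Conj}.
Word 1 cannot be Noun — rule 1 would then fail for every completion. It is Verb.
Word 2 cannot be Verb — rule 2 would then fail for every completion. It is Noun.
Word 3 cannot be Verb — rule 1 would then fail for every completion. It is Conj.
Word 5 cannot be Verb — rule 1 would then fail for every completion. It is Conj.
The unique satisfying tagging is: Verb Noun Conj Noun Conj Verb Conj Conj.
Checking: rule 1 ✓; rule 2 ✓; rule 3 ✓; rule 4 ✓.

Conj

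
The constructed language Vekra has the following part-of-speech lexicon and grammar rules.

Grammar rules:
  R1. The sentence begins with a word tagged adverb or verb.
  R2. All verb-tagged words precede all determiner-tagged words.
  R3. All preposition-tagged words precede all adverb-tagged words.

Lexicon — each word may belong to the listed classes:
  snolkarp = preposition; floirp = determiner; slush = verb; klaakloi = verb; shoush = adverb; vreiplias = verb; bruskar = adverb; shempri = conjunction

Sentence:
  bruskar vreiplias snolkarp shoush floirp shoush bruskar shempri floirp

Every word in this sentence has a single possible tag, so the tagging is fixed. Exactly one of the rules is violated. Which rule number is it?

3

Fixed tagging: adverb verb preposition adverb determiner adverb adverb conjunction determiner.
Checking each rule: R1 ✓, R2 ✓, R3 ✗.
Only rule 3 fails.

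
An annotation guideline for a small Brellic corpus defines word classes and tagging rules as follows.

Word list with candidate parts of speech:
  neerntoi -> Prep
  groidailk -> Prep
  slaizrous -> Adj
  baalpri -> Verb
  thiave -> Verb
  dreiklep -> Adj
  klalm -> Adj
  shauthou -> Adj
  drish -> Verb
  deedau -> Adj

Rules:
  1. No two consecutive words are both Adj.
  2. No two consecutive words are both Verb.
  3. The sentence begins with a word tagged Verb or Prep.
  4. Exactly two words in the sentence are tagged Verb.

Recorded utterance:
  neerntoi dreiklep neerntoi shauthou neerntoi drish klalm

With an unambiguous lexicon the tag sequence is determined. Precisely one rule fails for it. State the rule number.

4

Fixed tagging: Prep Adj Prep Adj Prep Verb Adj.
Checking each rule: R1 ok, R2 ok, R3 ok, R4 fails.
Only rule 4 fails.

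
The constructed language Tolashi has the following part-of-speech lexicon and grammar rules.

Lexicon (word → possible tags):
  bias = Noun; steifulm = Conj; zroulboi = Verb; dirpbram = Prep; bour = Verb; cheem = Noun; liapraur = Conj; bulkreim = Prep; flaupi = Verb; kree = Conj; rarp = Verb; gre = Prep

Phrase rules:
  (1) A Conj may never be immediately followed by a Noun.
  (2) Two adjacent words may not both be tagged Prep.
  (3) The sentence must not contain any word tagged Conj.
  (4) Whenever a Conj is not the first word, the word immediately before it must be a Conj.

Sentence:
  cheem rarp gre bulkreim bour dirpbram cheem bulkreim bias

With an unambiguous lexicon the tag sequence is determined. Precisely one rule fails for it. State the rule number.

Fixed tagging: Noun Verb Prep Prep Verb Prep Noun Prep Noun.
Rule check: R1 pass, R2 fail, R3 pass, R4 pass.
Only rule 2 fails.

2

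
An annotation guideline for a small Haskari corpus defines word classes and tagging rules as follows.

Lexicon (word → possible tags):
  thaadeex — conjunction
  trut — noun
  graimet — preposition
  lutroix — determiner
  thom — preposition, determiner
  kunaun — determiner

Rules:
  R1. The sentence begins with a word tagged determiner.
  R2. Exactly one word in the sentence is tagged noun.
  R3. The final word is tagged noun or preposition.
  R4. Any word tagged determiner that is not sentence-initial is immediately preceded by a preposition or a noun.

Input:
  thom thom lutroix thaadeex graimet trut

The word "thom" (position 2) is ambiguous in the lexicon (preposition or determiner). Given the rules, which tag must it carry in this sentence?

preposition

Candidates per position — 1:thom {preposition,determiner}; 2:thom {preposition,determiner}; 3:lutroix {determiner}; 4:thaadeex {conjunction}; 5:graimet {preposition}; 6:trut {noun}.
Position 1: tagging it preposition would leave rule 1 unsatisfiable, so it must be determiner.
Position 2: tagging it determiner would leave rule 4 unsatisfiable, so it must be preposition.
The only consistent sequence is: determiner preposition determiner conjunction preposition noun.
Checking: rule 1 ✓; rule 2 ✓; rule 3 ✓; rule 4 ✓.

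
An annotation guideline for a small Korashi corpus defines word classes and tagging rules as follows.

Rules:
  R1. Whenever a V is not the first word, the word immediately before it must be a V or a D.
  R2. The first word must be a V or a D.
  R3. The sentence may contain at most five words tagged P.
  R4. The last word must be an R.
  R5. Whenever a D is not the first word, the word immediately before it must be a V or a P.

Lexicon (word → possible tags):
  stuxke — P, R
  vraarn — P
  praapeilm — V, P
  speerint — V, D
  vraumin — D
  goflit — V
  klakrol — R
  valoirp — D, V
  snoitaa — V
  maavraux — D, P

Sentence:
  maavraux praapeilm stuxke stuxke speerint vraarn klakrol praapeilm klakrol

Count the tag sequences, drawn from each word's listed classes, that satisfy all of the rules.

Candidates per position — 1:maavraux {D,P}; 2:praapeilm {V,P}; 3:stuxke {P,R}; 4:stuxke {P,R}; 5:speerint {V,D}; 6:vraarn {P}; 7:klakrol {R}; 8:praapeilm {V,P}; 9:klakrol {R}.
There are 64 candidate sequences in total.
The sequences that satisfy every rule: D V P P D P R P R; D V R P D P R P R; D P P P D P R P R; D P R P D P R P R.
Count = 4.

4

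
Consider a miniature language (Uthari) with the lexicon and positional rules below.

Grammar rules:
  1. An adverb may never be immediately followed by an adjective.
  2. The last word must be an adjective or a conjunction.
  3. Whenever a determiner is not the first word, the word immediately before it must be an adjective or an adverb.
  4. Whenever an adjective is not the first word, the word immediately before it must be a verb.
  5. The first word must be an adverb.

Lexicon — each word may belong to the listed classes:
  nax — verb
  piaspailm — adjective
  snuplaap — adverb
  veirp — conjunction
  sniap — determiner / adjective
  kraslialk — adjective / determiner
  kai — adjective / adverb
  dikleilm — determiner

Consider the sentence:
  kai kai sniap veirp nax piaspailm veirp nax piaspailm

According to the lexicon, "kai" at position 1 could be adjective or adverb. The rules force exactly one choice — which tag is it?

Candidates per position — 1:kai {adjective,adverb}; 2:kai {adjective,adverb}; 3:sniap {determiner,adjective}; 4:veirp {conjunction}; 5:nax {verb}; 6:piaspailm {adjective}; 7:veirp {conjunction}; 8:nax {verb}; 9:piaspailm {adjective}.
Position 1: tagging it adjective would leave rule 5 unsatisfiable, so it must be adverb.
Position 2: tagging it adjective would leave rule 1 unsatisfiable, so it must be adverb.
Position 3: tagging it adjective would leave rule 1 unsatisfiable, so it must be determiner.
That leaves exactly one tagging: adverb adverb determiner conjunction verb adjective conjunction verb adjective.
Rule-by-rule: rule 1 ✓; rule 2 ✓; rule 3 ✓; rule 4 ✓; rule 5 ✓.

adverb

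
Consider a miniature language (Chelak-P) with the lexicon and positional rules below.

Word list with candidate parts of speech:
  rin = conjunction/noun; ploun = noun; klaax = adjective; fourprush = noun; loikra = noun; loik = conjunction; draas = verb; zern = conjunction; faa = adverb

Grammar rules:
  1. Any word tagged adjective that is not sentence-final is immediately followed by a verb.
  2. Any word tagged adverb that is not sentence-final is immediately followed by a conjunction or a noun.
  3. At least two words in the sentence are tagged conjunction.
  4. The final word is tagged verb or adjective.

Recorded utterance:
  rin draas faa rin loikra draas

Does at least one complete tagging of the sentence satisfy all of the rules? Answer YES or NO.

YES

Candidates per position — 1:rin {conjunction,noun}; 2:draas {verb}; 3:faa {adverb}; 4:rin {conjunction,noun}; 5:loikra {noun}; 6:draas {verb}.
One satisfying assignment: conjunction verb adverb conjunction noun verb.
Rule-by-rule: rule 1 satisfied; rule 2 satisfied; rule 3 satisfied; rule 4 satisfied.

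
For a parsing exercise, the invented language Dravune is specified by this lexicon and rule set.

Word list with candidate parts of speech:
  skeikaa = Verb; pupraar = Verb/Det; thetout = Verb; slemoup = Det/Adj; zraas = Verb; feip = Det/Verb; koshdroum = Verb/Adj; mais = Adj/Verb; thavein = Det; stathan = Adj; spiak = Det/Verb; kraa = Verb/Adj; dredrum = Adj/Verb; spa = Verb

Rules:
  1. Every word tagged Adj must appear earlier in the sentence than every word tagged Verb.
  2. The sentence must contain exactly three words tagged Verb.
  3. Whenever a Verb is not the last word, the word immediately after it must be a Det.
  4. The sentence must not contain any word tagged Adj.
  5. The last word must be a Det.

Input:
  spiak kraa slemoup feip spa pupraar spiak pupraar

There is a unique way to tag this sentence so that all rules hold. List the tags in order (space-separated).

Det Verb Det Det Verb Det Verb Det

Candidates per position — 1:spiak {Det,Verb}; 2:kraa {Verb,Adj}; 3:slemoup {Det,Adj}; 4:feip {Det,Verb}; 5:spa {Verb}; 6:pupraar {Verb,Det}; 7:spiak {Det,Verb}; 8:pupraar {Verb,Det}.
If word 1 were Verb, no tagging could satisfy rule 3; so word 1 is Det.
If word 2 were Adj, no tagging could satisfy rule 4; so word 2 is Verb.
If word 3 were Adj, no tagging could satisfy rule 1; so word 3 is Det.
If word 4 were Verb, no tagging could satisfy rule 3; so word 4 is Det.
If word 6 were Verb, no tagging could satisfy rule 3; so word 6 is Det.
If word 8 were Verb, no tagging could satisfy rule 5; so word 8 is Det.
If word 7 were Det, no tagging could satisfy rule 2; so word 7 is Verb.
So the tagging must be: Det Verb Det Det Verb Det Verb Det.
Rule-by-rule: rule 1 holds; rule 2 holds; rule 3 holds; rule 4 holds; rule 5 holds.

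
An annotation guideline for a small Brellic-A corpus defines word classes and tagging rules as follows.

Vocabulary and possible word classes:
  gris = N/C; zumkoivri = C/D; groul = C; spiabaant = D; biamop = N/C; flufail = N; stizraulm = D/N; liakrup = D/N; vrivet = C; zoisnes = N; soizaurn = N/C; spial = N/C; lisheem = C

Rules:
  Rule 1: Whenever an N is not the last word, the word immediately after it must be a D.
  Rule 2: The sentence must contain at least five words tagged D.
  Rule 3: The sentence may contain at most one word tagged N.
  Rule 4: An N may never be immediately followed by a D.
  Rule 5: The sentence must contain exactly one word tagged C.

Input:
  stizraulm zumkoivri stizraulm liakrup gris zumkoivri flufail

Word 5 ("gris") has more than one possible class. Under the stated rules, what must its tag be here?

C

Candidates per position — 1:stizraulm {D,N}; 2:zumkoivri {C,D}; 3:stizraulm {D,N}; 4:liakrup {D,N}; 5:gris {N,C}; 6:zumkoivri {C,D}; 7:flufail {N}.
Position 1: tagging it N would leave rule 2 unsatisfiable, so it must be D.
Position 2: tagging it C would leave rule 2 unsatisfiable, so it must be D.
Position 3: tagging it N would leave rule 2 unsatisfiable, so it must be D.
Position 4: tagging it N would leave rule 1 unsatisfiable, so it must be D.
Position 5: tagging it N would leave rule 3 unsatisfiable, so it must be C.
Position 6: tagging it C would leave rule 2 unsatisfiable, so it must be D.
The unique satisfying tagging is: D D D D C D N.
Rule-by-rule: rule 1 ✓; rule 2 ✓; rule 3 ✓; rule 4 ✓; rule 5 ✓.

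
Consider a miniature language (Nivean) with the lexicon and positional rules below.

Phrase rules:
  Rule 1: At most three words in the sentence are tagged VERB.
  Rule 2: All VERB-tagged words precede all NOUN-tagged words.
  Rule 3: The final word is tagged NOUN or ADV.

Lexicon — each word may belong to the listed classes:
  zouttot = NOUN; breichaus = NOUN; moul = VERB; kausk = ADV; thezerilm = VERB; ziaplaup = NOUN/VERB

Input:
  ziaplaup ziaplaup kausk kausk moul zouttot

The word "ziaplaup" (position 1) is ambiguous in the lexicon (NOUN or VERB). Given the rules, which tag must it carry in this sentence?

VERB

Candidates per position — 1:ziaplaup {NOUN,VERB}; 2:ziaplaup {NOUN,VERB}; 3:kausk {ADV}; 4:kausk {ADV}; 5:moul {VERB}; 6:zouttot {NOUN}.
If word 1 were NOUN, no tagging could satisfy rule 2; so word 1 is VERB.
If word 2 were NOUN, no tagging could satisfy rule 2; so word 2 is VERB.
That leaves exactly one tagging: VERB VERB ADV ADV VERB NOUN.
Rule-by-rule: rule 1 ✓; rule 2 ✓; rule 3 ✓.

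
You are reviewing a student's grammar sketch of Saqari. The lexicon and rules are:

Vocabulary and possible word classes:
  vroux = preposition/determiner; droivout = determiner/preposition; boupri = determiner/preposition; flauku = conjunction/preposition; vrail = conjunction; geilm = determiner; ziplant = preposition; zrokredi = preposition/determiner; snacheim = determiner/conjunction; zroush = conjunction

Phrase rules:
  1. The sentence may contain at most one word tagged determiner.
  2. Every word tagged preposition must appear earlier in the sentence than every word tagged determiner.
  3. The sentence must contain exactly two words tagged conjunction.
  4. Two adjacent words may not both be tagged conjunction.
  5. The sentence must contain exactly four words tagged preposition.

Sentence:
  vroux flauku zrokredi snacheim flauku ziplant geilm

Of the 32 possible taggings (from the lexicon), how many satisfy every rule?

Candidates per position — 1:vroux {preposition,determiner}; 2:flauku {conjunction,preposition}; 3:zrokredi {preposition,determiner}; 4:snacheim {determiner,conjunction}; 5:flauku {conjunction,preposition}; 6:ziplant {preposition}; 7:geilm {determiner}.
There are 32 candidate sequences in total.
The sequences that satisfy every rule: preposition conjunction preposition conjunction preposition preposition determiner.
Count = 1.

1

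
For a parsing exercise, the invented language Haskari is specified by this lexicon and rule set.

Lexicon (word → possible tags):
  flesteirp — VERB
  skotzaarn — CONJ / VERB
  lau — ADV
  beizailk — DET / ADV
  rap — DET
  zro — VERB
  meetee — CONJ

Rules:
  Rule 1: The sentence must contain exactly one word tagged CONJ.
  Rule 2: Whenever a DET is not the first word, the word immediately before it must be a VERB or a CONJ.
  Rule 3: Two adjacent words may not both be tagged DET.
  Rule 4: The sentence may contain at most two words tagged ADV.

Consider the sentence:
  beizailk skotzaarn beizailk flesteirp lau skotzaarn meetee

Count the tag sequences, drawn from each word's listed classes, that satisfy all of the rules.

Candidates per position — 1:beizailk {DET,ADV}; 2:skotzaarn {CONJ,VERB}; 3:beizailk {DET,ADV}; 4:flesteirp {VERB}; 5:lau {ADV}; 6:skotzaarn {CONJ,VERB}; 7:meetee {CONJ}.
There are 16 candidate sequences in total.
The sequences that satisfy every rule: DET VERB DET VERB ADV VERB CONJ; DET VERB ADV VERB ADV VERB CONJ; ADV VERB DET VERB ADV VERB CONJ.
Count = 3.

3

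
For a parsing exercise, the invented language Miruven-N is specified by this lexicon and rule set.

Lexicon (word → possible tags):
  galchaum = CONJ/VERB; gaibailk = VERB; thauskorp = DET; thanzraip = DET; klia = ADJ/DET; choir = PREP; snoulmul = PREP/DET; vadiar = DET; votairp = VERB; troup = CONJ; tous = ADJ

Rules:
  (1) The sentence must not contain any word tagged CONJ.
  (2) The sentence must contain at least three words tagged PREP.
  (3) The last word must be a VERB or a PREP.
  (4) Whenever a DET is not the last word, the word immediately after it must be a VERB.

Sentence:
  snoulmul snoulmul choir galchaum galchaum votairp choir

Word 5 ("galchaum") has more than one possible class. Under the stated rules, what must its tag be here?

VERB

Candidates per position — 1:snoulmul {PREP,DET}; 2:snoulmul {PREP,DET}; 3:choir {PREP}; 4:galchaum {CONJ,VERB}; 5:galchaum {CONJ,VERB}; 6:votairp {VERB}; 7:choir {PREP}.
Position 1: tagging it DET would leave rule 4 unsatisfiable, so it must be PREP.
Position 2: tagging it DET would leave rule 4 unsatisfiable, so it must be PREP.
Position 4: tagging it CONJ would leave rule 1 unsatisfiable, so it must be VERB.
Position 5: tagging it CONJ would leave rule 1 unsatisfiable, so it must be VERB.
The only consistent sequence is: PREP PREP PREP VERB VERB VERB PREP.
Rule-by-rule: rule 1 satisfied; rule 2 satisfied; rule 3 satisfied; rule 4 satisfied.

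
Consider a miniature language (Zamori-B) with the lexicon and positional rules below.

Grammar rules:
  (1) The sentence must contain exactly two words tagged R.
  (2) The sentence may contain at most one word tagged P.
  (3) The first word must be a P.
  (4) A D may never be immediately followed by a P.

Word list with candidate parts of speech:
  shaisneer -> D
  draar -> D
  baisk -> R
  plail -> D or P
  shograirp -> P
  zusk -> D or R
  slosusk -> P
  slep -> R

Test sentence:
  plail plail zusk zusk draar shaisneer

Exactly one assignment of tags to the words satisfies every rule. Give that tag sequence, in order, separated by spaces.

P D R R D D

Candidates per position — 1:plail {D,P}; 2:plail {D,P}; 3:zusk {D,R}; 4:zusk {D,R}; 5:draar {D}; 6:shaisneer {D}.
Position 1: D is ruled out by rule 3; that leaves P.
Position 2: P is ruled out by rule 2; that leaves D.
Position 3: D is ruled out by rule 1; that leaves R.
Position 4: D is ruled out by rule 1; that leaves R.
The only consistent sequence is: P D R R D D.
Checking: rule 1 satisfied; rule 2 satisfied; rule 3 satisfied; rule 4 satisfied.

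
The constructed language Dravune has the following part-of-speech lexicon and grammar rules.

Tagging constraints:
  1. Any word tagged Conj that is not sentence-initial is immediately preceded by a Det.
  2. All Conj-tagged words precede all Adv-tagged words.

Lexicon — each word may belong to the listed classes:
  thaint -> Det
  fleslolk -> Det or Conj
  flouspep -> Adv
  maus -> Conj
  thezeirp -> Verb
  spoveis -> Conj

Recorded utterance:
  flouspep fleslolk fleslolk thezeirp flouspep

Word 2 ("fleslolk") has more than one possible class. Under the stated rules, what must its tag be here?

Det

Candidates per position — 1:flouspep {Adv}; 2:fleslolk {Det,Conj}; 3:fleslolk {Det,Conj}; 4:thezeirp {Verb}; 5:flouspep {Adv}.
At position 2, choosing Conj makes rule 1 impossible to satisfy; hence Det.
At position 3, choosing Conj makes rule 2 impossible to satisfy; hence Det.
That leaves exactly one tagging: Adv Det Det Verb Adv.
Checking: rule 1 satisfied; rule 2 satisfied.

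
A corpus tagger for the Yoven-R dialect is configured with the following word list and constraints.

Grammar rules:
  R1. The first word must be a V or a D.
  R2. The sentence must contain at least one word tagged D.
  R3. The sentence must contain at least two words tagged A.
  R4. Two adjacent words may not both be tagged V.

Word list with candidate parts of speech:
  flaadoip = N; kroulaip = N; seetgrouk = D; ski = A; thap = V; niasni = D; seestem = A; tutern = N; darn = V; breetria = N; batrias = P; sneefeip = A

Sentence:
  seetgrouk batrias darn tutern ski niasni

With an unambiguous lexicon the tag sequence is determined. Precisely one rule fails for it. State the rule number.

3

Fixed tagging: D P V N A D.
Checking each rule: R1 ✓, R2 ✓, R3 ✗, R4 ✓.
Only rule 3 fails.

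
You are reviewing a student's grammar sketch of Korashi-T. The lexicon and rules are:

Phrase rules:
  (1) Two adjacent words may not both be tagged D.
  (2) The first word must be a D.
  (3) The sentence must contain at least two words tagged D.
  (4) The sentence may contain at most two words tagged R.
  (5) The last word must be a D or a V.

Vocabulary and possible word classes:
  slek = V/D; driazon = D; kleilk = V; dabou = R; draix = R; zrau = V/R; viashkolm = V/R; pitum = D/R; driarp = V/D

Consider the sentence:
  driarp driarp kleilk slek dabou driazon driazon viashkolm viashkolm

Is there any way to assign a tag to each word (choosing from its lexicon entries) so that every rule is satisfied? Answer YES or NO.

Candidates per position — 1:driarp {V,D}; 2:driarp {V,D}; 3:kleilk {V}; 4:slek {V,D}; 5:dabou {R}; 6:driazon {D}; 7:driazon {D}; 8:viashkolm {V,R}; 9:viashkolm {V,R}.
Rule 1 cannot be satisfied by any choice of tags from the lexicon.
So there is no consistent tagging.

NO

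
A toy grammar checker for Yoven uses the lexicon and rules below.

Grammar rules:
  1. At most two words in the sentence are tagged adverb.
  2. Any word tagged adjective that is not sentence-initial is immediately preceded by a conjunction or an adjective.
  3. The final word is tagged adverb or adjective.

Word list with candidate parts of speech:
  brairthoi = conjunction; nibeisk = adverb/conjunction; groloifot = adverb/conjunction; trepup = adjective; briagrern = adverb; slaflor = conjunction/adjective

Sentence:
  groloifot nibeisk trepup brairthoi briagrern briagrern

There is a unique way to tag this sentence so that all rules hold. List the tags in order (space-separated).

Candidates per position — 1:groloifot {adverb,conjunction}; 2:nibeisk {adverb,conjunction}; 3:trepup {adjective}; 4:brairthoi {conjunction}; 5:briagrern {adverb}; 6:briagrern {adverb}.
If word 1 were adverb, no tagging could satisfy rule 1; so word 1 is conjunction.
If word 2 were adverb, no tagging could satisfy rule 1; so word 2 is conjunction.
That leaves exactly one tagging: conjunction conjunction adjective conjunction adverb adverb.
Checking: rule 1 ok; rule 2 ok; rule 3 ok.

conjunction conjunction adjective conjunction adverb adverb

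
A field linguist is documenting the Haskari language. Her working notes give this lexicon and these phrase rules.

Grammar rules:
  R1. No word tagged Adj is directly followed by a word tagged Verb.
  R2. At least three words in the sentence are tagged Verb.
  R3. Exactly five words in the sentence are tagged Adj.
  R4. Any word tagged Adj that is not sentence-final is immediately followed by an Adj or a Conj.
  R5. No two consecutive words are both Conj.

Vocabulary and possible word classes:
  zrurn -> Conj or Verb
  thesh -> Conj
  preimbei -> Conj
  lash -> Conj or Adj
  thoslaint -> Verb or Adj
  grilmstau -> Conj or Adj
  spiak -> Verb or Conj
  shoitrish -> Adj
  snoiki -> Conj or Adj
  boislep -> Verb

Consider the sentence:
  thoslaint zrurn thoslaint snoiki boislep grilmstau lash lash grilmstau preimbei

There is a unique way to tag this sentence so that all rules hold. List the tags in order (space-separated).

Verb Verb Adj Conj Verb Adj Adj Adj Adj Conj

Candidates per position — 1:thoslaint {Verb,Adj}; 2:zrurn {Conj,Verb}; 3:thoslaint {Verb,Adj}; 4:snoiki {Conj,Adj}; 5:boislep {Verb}; 6:grilmstau {Conj,Adj}; 7:lash {Conj,Adj}; 8:lash {Conj,Adj}; 9:grilmstau {Conj,Adj}; 10:preimbei {Conj}.
If word 4 were Adj, no tagging could satisfy rule 1; so word 4 is Conj.
If word 9 were Conj, no tagging could satisfy rule 5; so word 9 is Adj.
The remaining ambiguous positions (1, 2, 3, 6, 7, 8) are resolved jointly — only one combination satisfies every rule.
The unique satisfying tagging is: Verb Verb Adj Conj Verb Adj Adj Adj Adj Conj.
Checking: rule 1 satisfied; rule 2 satisfied; rule 3 satisfied; rule 4 satisfied; rule 5 satisfied.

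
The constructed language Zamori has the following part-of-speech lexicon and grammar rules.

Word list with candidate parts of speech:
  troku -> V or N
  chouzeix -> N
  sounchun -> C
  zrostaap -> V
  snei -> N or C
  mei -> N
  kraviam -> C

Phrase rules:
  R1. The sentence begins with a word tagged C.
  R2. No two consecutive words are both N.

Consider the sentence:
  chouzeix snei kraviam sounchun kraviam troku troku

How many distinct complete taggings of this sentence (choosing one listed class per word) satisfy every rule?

Candidates per position — 1:chouzeix {N}; 2:snei {N,C}; 3:kraviam {C}; 4:sounchun {C}; 5:kraviam {C}; 6:troku {V,N}; 7:troku {V,N}.
There are 8 candidate sequences in total.
Rule 1 cannot be satisfied by any choice of tags from the lexicon.
So there is no consistent tagging.
Count = 0.

0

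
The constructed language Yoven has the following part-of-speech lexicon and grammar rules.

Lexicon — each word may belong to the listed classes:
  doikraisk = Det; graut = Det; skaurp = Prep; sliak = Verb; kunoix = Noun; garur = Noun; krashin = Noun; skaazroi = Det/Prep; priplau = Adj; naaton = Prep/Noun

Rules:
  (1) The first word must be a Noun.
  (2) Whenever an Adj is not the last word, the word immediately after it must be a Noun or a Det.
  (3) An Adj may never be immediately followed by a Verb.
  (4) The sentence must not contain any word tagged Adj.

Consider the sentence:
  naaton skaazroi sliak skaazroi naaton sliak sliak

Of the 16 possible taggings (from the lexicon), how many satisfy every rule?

8

Candidates per position — 1:naaton {Prep,Noun}; 2:skaazroi {Det,Prep}; 3:sliak {Verb}; 4:skaazroi {Det,Prep}; 5:naaton {Prep,Noun}; 6:sliak {Verb}; 7:sliak {Verb}.
There are 16 candidate sequences in total.
Checking each against the rules leaves 8 sequences.
Count = 8.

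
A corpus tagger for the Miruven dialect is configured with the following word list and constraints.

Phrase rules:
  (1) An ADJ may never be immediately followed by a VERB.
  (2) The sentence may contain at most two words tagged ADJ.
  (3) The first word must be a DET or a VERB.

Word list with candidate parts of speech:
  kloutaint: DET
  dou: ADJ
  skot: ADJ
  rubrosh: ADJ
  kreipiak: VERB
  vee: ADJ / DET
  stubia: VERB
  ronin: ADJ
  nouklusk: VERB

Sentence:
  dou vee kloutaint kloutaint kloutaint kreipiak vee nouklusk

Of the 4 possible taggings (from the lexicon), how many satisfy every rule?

0

Candidates per position — 1:dou {ADJ}; 2:vee {ADJ,DET}; 3:kloutaint {DET}; 4:kloutaint {DET}; 5:kloutaint {DET}; 6:kreipiak {VERB}; 7:vee {ADJ,DET}; 8:nouklusk {VERB}.
There are 4 candidate sequences in total.
Rule 3 cannot be satisfied by any choice of tags from the lexicon.
So there is no consistent tagging.
Count = 0.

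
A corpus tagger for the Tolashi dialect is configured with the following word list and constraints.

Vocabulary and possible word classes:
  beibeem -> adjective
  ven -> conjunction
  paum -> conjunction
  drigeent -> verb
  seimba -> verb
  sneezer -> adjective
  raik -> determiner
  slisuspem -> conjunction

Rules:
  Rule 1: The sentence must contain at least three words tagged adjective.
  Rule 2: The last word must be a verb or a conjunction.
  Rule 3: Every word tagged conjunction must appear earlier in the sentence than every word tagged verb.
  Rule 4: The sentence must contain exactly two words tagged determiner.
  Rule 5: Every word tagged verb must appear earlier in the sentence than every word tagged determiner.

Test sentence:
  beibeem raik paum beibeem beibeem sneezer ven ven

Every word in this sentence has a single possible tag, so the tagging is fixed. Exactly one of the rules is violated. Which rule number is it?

4

Fixed tagging: adjective determiner conjunction adjective adjective adjective conjunction conjunction.
Applying the rules: R1 holds, R2 holds, R3 holds, R4 violated, R5 holds.
Only rule 4 fails.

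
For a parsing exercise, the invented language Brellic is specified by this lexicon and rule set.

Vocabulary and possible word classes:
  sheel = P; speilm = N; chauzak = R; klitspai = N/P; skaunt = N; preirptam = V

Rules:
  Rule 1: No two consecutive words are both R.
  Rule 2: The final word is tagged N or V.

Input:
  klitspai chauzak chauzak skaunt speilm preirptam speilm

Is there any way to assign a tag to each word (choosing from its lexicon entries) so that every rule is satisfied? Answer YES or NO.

Candidates per position — 1:klitspai {N,P}; 2:chauzak {R}; 3:chauzak {R}; 4:skaunt {N}; 5:speilm {N}; 6:preirptam {V}; 7:speilm {N}.
Rule 1 cannot be satisfied by any choice of tags from the lexicon.
So there is no consistent tagging.

NO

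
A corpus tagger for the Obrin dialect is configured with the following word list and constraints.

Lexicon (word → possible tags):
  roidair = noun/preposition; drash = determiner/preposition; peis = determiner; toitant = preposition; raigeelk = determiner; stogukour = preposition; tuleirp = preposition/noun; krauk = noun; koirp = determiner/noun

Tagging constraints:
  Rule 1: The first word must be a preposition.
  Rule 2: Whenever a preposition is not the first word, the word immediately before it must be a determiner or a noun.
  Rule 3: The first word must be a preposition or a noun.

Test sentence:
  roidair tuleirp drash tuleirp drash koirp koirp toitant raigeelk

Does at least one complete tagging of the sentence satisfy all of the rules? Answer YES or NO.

Candidates per position — 1:roidair {noun,preposition}; 2:tuleirp {preposition,noun}; 3:drash {determiner,preposition}; 4:tuleirp {preposition,noun}; 5:drash {determiner,preposition}; 6:koirp {determiner,noun}; 7:koirp {determiner,noun}; 8:toitant {preposition}; 9:raigeelk {determiner}.
One satisfying assignment: preposition noun determiner noun preposition noun noun preposition determiner.
Check: rule 1 satisfied; rule 2 satisfied; rule 3 satisfied.

YES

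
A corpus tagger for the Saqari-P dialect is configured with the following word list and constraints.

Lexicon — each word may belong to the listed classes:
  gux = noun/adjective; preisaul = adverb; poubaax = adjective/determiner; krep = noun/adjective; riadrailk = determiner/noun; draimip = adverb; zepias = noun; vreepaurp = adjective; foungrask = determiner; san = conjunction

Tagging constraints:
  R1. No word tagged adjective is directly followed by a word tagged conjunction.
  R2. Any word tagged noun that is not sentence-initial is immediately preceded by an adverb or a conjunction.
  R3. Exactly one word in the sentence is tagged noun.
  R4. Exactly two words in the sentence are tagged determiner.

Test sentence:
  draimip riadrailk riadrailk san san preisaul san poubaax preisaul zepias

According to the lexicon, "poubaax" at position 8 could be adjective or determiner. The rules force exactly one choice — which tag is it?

Candidates per position — 1:draimip {adverb}; 2:riadrailk {determiner,noun}; 3:riadrailk {determiner,noun}; 4:san {conjunction}; 5:san {conjunction}; 6:preisaul {adverb}; 7:san {conjunction}; 8:poubaax {adjective,determiner}; 9:preisaul {adverb}; 10:zepias {noun}.
Position 2: tagging it noun would leave rule 3 unsatisfiable, so it must be determiner.
Position 3: tagging it noun would leave rule 2 unsatisfiable, so it must be determiner.
Position 8: tagging it determiner would leave rule 4 unsatisfiable, so it must be adjective.
The unique satisfying tagging is: adverb determiner determiner conjunction conjunction adverb conjunction adjective adverb noun.
Checking: rule 1 ok; rule 2 ok; rule 3 ok; rule 4 ok.

adjective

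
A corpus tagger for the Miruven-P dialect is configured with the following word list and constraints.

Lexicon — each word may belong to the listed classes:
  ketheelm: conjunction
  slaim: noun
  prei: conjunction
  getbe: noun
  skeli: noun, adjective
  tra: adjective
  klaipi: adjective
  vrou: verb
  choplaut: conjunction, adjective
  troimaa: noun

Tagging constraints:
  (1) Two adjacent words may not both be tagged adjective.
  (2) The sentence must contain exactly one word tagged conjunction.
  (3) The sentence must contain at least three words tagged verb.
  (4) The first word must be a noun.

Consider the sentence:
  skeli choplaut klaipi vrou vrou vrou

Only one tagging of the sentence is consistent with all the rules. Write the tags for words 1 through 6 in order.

noun conjunction adjective verb verb verb

Candidates per position — 1:skeli {noun,adjective}; 2:choplaut {conjunction,adjective}; 3:klaipi {adjective}; 4:vrou {verb}; 5:vrou {verb}; 6:vrou {verb}.
Position 1: adjective is ruled out by rule 4; that leaves noun.
Position 2: adjective is ruled out by rule 1; that leaves conjunction.
The unique satisfying tagging is: noun conjunction adjective verb verb verb.
Verifying each rule — rule 1 holds; rule 2 holds; rule 3 holds; rule 4 holds.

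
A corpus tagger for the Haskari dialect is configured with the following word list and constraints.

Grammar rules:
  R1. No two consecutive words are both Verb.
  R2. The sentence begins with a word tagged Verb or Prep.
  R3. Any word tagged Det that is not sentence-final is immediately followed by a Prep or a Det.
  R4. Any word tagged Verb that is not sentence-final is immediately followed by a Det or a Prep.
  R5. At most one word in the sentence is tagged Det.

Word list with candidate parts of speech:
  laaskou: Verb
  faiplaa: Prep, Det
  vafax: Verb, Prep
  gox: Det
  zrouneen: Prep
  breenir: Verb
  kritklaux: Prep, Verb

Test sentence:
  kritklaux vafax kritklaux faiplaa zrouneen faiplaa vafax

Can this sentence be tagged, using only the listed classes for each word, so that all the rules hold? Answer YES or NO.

Candidates per position — 1:kritklaux {Prep,Verb}; 2:vafax {Verb,Prep}; 3:kritklaux {Prep,Verb}; 4:faiplaa {Prep,Det}; 5:zrouneen {Prep}; 6:faiplaa {Prep,Det}; 7:vafax {Verb,Prep}.
One satisfying assignment: Prep Prep Prep Det Prep Prep Prep.
Checking: rule 1 ok; rule 2 ok; rule 3 ok; rule 4 ok; rule 5 ok.

YES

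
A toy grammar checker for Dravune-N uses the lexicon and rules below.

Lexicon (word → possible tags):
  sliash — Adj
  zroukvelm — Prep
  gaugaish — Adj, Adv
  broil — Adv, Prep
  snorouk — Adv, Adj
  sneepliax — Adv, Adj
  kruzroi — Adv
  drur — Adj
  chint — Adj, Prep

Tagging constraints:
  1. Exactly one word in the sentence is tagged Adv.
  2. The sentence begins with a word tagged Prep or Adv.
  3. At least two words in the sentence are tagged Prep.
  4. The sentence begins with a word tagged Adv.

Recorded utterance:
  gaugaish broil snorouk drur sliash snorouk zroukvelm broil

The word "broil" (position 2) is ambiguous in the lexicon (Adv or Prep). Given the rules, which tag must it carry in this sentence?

Prep

Candidates per position — 1:gaugaish {Adj,Adv}; 2:broil {Adv,Prep}; 3:snorouk {Adv,Adj}; 4:drur {Adj}; 5:sliash {Adj}; 6:snorouk {Adv,Adj}; 7:zroukvelm {Prep}; 8:broil {Adv,Prep}.
Position 1: tagging it Adj would leave rule 2 unsatisfiable, so it must be Adv.
Position 2: tagging it Adv would leave rule 1 unsatisfiable, so it must be Prep.
Position 3: tagging it Adv would leave rule 1 unsatisfiable, so it must be Adj.
Position 6: tagging it Adv would leave rule 1 unsatisfiable, so it must be Adj.
Position 8: tagging it Adv would leave rule 1 unsatisfiable, so it must be Prep.
So the tagging must be: Adv Prep Adj Adj Adj Adj Prep Prep.
Verifying each rule — rule 1 ok; rule 2 ok; rule 3 ok; rule 4 ok.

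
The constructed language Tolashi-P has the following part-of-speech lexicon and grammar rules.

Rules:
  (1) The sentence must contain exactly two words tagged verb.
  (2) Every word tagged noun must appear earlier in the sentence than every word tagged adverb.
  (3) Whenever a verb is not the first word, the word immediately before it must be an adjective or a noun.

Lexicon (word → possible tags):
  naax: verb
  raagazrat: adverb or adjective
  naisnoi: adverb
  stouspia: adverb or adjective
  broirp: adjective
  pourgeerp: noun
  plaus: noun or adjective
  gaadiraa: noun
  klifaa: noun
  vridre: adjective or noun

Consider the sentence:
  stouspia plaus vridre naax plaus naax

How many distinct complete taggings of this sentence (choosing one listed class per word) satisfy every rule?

9

Candidates per position — 1:stouspia {adverb,adjective}; 2:plaus {noun,adjective}; 3:vridre {adjective,noun}; 4:naax {verb}; 5:plaus {noun,adjective}; 6:naax {verb}.
There are 16 candidate sequences in total.
Checking each against the rules leaves 9 sequences.
Count = 9.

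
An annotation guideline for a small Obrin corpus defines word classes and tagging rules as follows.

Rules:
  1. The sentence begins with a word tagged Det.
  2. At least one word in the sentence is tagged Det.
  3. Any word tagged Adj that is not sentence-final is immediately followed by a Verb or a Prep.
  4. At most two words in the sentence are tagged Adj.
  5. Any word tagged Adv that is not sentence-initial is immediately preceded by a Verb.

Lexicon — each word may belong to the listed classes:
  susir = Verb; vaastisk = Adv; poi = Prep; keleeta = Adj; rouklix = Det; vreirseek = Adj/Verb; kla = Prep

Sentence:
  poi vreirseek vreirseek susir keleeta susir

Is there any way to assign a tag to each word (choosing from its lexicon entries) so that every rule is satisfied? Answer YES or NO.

NO

Candidates per position — 1:poi {Prep}; 2:vreirseek {Adj,Verb}; 3:vreirseek {Adj,Verb}; 4:susir {Verb}; 5:keleeta {Adj}; 6:susir {Verb}.
Rule 1 cannot be satisfied by any choice of tags from the lexicon.
So there is no consistent tagging.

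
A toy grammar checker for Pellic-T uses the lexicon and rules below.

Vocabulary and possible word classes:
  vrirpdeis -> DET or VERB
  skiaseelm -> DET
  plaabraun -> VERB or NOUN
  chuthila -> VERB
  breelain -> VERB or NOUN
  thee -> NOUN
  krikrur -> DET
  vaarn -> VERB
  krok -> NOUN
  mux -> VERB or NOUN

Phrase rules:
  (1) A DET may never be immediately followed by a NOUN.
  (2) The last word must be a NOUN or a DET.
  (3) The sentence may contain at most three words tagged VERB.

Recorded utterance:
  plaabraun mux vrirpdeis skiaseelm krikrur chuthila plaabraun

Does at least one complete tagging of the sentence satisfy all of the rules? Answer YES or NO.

YES

Candidates per position — 1:plaabraun {VERB,NOUN}; 2:mux {VERB,NOUN}; 3:vrirpdeis {DET,VERB}; 4:skiaseelm {DET}; 5:krikrur {DET}; 6:chuthila {VERB}; 7:plaabraun {VERB,NOUN}.
One satisfying assignment: VERB NOUN DET DET DET VERB NOUN.
Checking: rule 1 ✓; rule 2 ✓; rule 3 ✓.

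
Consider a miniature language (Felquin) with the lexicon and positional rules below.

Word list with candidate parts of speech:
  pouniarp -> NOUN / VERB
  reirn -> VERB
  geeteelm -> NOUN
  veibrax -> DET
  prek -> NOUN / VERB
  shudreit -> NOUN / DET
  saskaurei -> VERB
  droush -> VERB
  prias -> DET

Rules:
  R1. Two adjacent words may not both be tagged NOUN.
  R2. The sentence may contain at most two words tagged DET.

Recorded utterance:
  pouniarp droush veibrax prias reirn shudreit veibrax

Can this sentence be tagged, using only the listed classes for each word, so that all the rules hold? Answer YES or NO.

NO

Candidates per position — 1:pouniarp {NOUN,VERB}; 2:droush {VERB}; 3:veibrax {DET}; 4:prias {DET}; 5:reirn {VERB}; 6:shudreit {NOUN,DET}; 7:veibrax {DET}.
Rule 2 cannot be satisfied by any choice of tags from the lexicon.
So there is no consistent tagging.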